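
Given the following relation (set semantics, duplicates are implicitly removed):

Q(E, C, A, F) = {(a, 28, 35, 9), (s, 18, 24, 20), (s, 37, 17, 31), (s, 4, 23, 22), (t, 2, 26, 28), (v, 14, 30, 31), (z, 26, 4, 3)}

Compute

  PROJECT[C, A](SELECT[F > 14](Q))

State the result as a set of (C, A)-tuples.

{(14, 30), (18, 24), (2, 26), (37, 17), (4, 23)}

Filtering on F > 14 leaves {(s, 18, 24, 20), (s, 37, 17, 31), (s, 4, 23, 22), (t, 2, 26, 28), (v, 14, 30, 31)}.
Projecting to C, A: {(14, 30), (18, 24), (2, 26), (37, 17), (4, 23)}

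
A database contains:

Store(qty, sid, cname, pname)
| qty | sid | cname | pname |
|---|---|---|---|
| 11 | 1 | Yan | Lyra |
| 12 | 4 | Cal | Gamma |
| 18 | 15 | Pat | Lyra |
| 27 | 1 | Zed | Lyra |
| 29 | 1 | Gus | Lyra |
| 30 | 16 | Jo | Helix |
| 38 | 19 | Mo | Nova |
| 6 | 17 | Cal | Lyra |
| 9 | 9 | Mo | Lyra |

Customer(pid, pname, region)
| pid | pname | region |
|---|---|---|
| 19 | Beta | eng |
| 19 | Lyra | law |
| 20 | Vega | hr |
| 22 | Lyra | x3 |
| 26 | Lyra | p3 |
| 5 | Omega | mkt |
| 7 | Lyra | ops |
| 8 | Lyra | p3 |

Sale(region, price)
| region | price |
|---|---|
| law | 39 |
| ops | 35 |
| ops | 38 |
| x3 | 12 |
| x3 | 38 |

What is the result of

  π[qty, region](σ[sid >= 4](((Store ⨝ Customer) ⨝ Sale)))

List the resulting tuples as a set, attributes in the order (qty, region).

{(18, law), (18, ops), (18, x3), (6, law), (6, ops), (6, x3), (9, law), (9, ops), (9, x3)}

Natural join on pname: {(11, 1, Yan, Lyra, 19, law), (11, 1, Yan, Lyra, 22, x3), (11, 1, Yan, Lyra, 26, p3), (11, 1, Yan, Lyra, 7, ops), (11, 1, Yan, Lyra, 8, p3), (18, 15, Pat, Lyra, 19, law), (18, 15, Pat, Lyra, 22, x3), (18, 15, Pat, Lyra, 26, p3), (18, 15, Pat, Lyra, 7, ops), (18, 15, Pat, Lyra, 8, p3), (27, 1, Zed, Lyra, 19, law), (27, 1, Zed, Lyra, 22, x3), (27, 1, Zed, Lyra, 26, p3), (27, 1, Zed, Lyra, 7, ops), (27, 1, Zed, Lyra, 8, p3), (29, 1, Gus, Lyra, 19, law), (29, 1, Gus, Lyra, 22, x3), (29, 1, Gus, Lyra, 26, p3), (29, 1, Gus, Lyra, 7, ops), (29, 1, Gus, Lyra, 8, p3), (6, 17, Cal, Lyra, 19, law), (6, 17, Cal, Lyra, 22, x3), (6, 17, Cal, Lyra, 26, p3), (6, 17, Cal, Lyra, 7, ops), (6, 17, Cal, Lyra, 8, p3), (9, 9, Mo, Lyra, 19, law), (9, 9, Mo, Lyra, 22, x3), (9, 9, Mo, Lyra, 26, p3), (9, 9, Mo, Lyra, 7, ops), (9, 9, Mo, Lyra, 8, p3)}
Natural join on region: {(11, 1, Yan, Lyra, 19, law, 39), (11, 1, Yan, Lyra, 22, x3, 12), (11, 1, Yan, Lyra, 22, x3, 38), (11, 1, Yan, Lyra, 7, ops, 35), (11, 1, Yan, Lyra, 7, ops, 38), (18, 15, Pat, Lyra, 19, law, 39), (18, 15, Pat, Lyra, 22, x3, 12), (18, 15, Pat, Lyra, 22, x3, 38), (18, 15, Pat, Lyra, 7, ops, 35), (18, 15, Pat, Lyra, 7, ops, 38), (27, 1, Zed, Lyra, 19, law, 39), (27, 1, Zed, Lyra, 22, x3, 12), (27, 1, Zed, Lyra, 22, x3, 38), (27, 1, Zed, Lyra, 7, ops, 35), (27, 1, Zed, Lyra, 7, ops, 38), (29, 1, Gus, Lyra, 19, law, 39), (29, 1, Gus, Lyra, 22, x3, 12), (29, 1, Gus, Lyra, 22, x3, 38), (29, 1, Gus, Lyra, 7, ops, 35), (29, 1, Gus, Lyra, 7, ops, 38), (6, 17, Cal, Lyra, 19, law, 39), (6, 17, Cal, Lyra, 22, x3, 12), (6, 17, Cal, Lyra, 22, x3, 38), (6, 17, Cal, Lyra, 7, ops, 35), (6, 17, Cal, Lyra, 7, ops, 38), (9, 9, Mo, Lyra, 19, law, 39), (9, 9, Mo, Lyra, 22, x3, 12), (9, 9, Mo, Lyra, 22, x3, 38), (9, 9, Mo, Lyra, 7, ops, 35), (9, 9, Mo, Lyra, 7, ops, 38)}
Selection sid >= 4: {(18, 15, Pat, Lyra, 19, law, 39), (18, 15, Pat, Lyra, 22, x3, 12), (18, 15, Pat, Lyra, 22, x3, 38), (18, 15, Pat, Lyra, 7, ops, 35), (18, 15, Pat, Lyra, 7, ops, 38), (6, 17, Cal, Lyra, 19, law, 39), (6, 17, Cal, Lyra, 22, x3, 12), (6, 17, Cal, Lyra, 22, x3, 38), (6, 17, Cal, Lyra, 7, ops, 35), (6, 17, Cal, Lyra, 7, ops, 38), (9, 9, Mo, Lyra, 19, law, 39), (9, 9, Mo, Lyra, 22, x3, 12), (9, 9, Mo, Lyra, 22, x3, 38), (9, 9, Mo, Lyra, 7, ops, 35), (9, 9, Mo, Lyra, 7, ops, 38)}
Keep only column(s) qty, region (6 duplicate(s) eliminated): {(18, law), (18, ops), (18, x3), (6, law), (6, ops), (6, x3), (9, law), (9, ops), (9, x3)}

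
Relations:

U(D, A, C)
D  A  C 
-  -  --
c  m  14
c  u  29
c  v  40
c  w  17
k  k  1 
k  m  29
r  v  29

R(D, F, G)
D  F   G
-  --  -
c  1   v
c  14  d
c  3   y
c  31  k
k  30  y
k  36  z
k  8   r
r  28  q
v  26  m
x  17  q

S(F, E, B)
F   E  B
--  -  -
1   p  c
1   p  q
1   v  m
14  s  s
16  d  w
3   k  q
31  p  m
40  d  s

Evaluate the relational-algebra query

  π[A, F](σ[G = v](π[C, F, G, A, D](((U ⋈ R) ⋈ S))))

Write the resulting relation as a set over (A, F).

{(m, 1), (u, 1), (v, 1), (w, 1)}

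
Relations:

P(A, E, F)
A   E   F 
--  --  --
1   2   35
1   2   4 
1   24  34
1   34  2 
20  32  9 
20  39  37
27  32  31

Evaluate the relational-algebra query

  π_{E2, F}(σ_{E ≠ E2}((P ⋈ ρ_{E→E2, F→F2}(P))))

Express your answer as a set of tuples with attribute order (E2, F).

{(2, 2), (2, 34), (24, 2), (24, 35), (24, 4), (32, 37), (34, 34), (34, 35), (34, 4), (39, 9)}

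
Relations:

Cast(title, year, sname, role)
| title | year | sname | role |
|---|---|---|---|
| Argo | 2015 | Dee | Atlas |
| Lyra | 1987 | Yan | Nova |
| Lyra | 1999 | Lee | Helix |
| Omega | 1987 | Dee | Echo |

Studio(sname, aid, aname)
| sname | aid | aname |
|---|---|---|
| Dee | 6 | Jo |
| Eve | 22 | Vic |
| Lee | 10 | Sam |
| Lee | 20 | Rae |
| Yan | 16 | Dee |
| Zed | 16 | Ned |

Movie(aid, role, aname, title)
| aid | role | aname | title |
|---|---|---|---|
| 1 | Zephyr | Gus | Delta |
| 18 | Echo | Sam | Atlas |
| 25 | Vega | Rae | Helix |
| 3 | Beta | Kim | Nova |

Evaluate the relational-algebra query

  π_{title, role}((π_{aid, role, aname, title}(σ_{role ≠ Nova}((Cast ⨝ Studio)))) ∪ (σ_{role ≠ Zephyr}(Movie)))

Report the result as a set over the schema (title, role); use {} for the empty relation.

Joining Cast and Studio on sname yields {(Argo, 2015, Dee, Atlas, 6, Jo), (Lyra, 1987, Yan, Nova, 16, Dee), (Lyra, 1999, Lee, Helix, 10, Sam), (Lyra, 1999, Lee, Helix, 20, Rae), (Omega, 1987, Dee, Echo, 6, Jo)}.
Filtering on role ≠ Nova leaves {(Argo, 2015, Dee, Atlas, 6, Jo), (Lyra, 1999, Lee, Helix, 10, Sam), (Lyra, 1999, Lee, Helix, 20, Rae), (Omega, 1987, Dee, Echo, 6, Jo)}.
Keep only column(s) aid, role, aname, title: {(10, Helix, Sam, Lyra), (20, Helix, Rae, Lyra), (6, Atlas, Jo, Argo), (6, Echo, Jo, Omega)}
Filtering on role ≠ Zephyr leaves {(18, Echo, Sam, Atlas), (25, Vega, Rae, Helix), (3, Beta, Kim, Nova)}.
Set union of the two operands is {(10, Helix, Sam, Lyra), (18, Echo, Sam, Atlas), (20, Helix, Rae, Lyra), (25, Vega, Rae, Helix), (3, Beta, Kim, Nova), (6, Atlas, Jo, Argo), (6, Echo, Jo, Omega)}.
Keep only column(s) title, role (1 duplicate(s) eliminated): {(Argo, Atlas), (Atlas, Echo), (Helix, Vega), (Lyra, Helix), (Nova, Beta), (Omega, Echo)}

{(Argo, Atlas), (Atlas, Echo), (Helix, Vega), (Lyra, Helix), (Nova, Beta), (Omega, Echo)}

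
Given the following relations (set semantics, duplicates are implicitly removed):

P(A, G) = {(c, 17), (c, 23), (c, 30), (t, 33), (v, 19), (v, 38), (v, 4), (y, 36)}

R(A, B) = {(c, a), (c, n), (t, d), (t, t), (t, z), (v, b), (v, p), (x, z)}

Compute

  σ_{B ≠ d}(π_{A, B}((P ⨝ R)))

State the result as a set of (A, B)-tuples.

{(c, a), (c, n), (t, t), (t, z), (v, b), (v, p)}

Joining P and R on A yields {(c, 17, a), (c, 17, n), (c, 23, a), (c, 23, n), (c, 30, a), (c, 30, n), (t, 33, d), (t, 33, t), (t, 33, z), (v, 19, b), (v, 19, p), (v, 38, b), (v, 38, p), (v, 4, b), (v, 4, p)}.
π_{A, B} gives {(c, a), (c, n), (t, d), (t, t), (t, z), (v, b), (v, p)} (8 duplicate(s) eliminated).
σ[B ≠ d]: keep tuples satisfying B ≠ d → {(c, a), (c, n), (t, t), (t, z), (v, b), (v, p)}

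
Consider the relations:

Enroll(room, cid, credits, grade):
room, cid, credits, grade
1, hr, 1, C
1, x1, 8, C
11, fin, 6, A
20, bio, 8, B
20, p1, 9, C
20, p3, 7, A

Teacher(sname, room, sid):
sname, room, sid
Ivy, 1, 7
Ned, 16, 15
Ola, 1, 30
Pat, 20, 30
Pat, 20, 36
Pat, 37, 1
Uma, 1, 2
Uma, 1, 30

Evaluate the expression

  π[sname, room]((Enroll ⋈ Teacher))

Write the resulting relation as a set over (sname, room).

Natural join on room: {(1, hr, 1, C, Ivy, 7), (1, hr, 1, C, Ola, 30), (1, hr, 1, C, Uma, 2), (1, hr, 1, C, Uma, 30), (1, x1, 8, C, Ivy, 7), (1, x1, 8, C, Ola, 30), (1, x1, 8, C, Uma, 2), (1, x1, 8, C, Uma, 30), (20, bio, 8, B, Pat, 30), (20, bio, 8, B, Pat, 36), (20, p1, 9, C, Pat, 30), (20, p1, 9, C, Pat, 36), (20, p3, 7, A, Pat, 30), (20, p3, 7, A, Pat, 36)}
Projecting to sname, room (10 duplicate(s) eliminated): {(Ivy, 1), (Ola, 1), (Pat, 20), (Uma, 1)}

{(Ivy, 1), (Ola, 1), (Pat, 20), (Uma, 1)}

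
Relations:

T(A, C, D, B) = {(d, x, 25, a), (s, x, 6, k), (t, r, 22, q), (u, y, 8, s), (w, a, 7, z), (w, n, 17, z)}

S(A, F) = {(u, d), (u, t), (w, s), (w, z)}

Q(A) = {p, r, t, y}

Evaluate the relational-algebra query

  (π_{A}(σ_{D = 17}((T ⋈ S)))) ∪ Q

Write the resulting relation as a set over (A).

{p, r, t, w, y}

Joining T and S on A yields {(u, y, 8, s, d), (u, y, 8, s, t), (w, a, 7, z, s), (w, a, 7, z, z), (w, n, 17, z, s), (w, n, 17, z, z)}.
Selection D = 17: {(w, n, 17, z, s), (w, n, 17, z, z)}
π[A]: project onto (A) (1 duplicate(s) eliminated) → {w}
Set union of the two operands is {p, r, t, w, y}.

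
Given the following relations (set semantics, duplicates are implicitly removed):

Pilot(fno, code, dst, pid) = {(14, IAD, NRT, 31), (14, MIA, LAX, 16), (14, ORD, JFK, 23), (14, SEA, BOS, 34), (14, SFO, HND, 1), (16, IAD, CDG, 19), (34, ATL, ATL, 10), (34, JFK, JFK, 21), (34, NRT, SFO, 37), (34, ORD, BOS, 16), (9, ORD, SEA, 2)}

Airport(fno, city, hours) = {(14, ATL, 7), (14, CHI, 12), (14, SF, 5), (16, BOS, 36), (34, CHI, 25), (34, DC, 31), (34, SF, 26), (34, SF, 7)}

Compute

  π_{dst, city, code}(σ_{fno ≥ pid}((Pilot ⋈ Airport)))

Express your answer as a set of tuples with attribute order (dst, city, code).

{(ATL, CHI, ATL), (ATL, DC, ATL), (ATL, SF, ATL), (BOS, CHI, ORD), (BOS, DC, ORD), (BOS, SF, ORD), (HND, ATL, SFO), (HND, CHI, SFO), (HND, SF, SFO), (JFK, CHI, JFK), (JFK, DC, JFK), (JFK, SF, JFK)}

Natural join on fno: {(14, IAD, NRT, 31, ATL, 7), (14, IAD, NRT, 31, CHI, 12), (14, IAD, NRT, 31, SF, 5), (14, MIA, LAX, 16, ATL, 7), (14, MIA, LAX, 16, CHI, 12), (14, MIA, LAX, 16, SF, 5), (14, ORD, JFK, 23, ATL, 7), (14, ORD, JFK, 23, CHI, 12), (14, ORD, JFK, 23, SF, 5), (14, SEA, BOS, 34, ATL, 7), (14, SEA, BOS, 34, CHI, 12), (14, SEA, BOS, 34, SF, 5), (14, SFO, HND, 1, ATL, 7), (14, SFO, HND, 1, CHI, 12), (14, SFO, HND, 1, SF, 5), (16, IAD, CDG, 19, BOS, 36), (34, ATL, ATL, 10, CHI, 25), (34, ATL, ATL, 10, DC, 31), (34, ATL, ATL, 10, SF, 26), (34, ATL, ATL, 10, SF, 7), (34, JFK, JFK, 21, CHI, 25), (34, JFK, JFK, 21, DC, 31), (34, JFK, JFK, 21, SF, 26), (34, JFK, JFK, 21, SF, 7), (34, NRT, SFO, 37, CHI, 25), (34, NRT, SFO, 37, DC, 31), (34, NRT, SFO, 37, SF, 26), (34, NRT, SFO, 37, SF, 7), (34, ORD, BOS, 16, CHI, 25), (34, ORD, BOS, 16, DC, 31), (34, ORD, BOS, 16, SF, 26), (34, ORD, BOS, 16, SF, 7)}
σ[fno ≥ pid]: keep tuples satisfying fno ≥ pid → {(14, SFO, HND, 1, ATL, 7), (14, SFO, HND, 1, CHI, 12), (14, SFO, HND, 1, SF, 5), (34, ATL, ATL, 10, CHI, 25), (34, ATL, ATL, 10, DC, 31), (34, ATL, ATL, 10, SF, 26), (34, ATL, ATL, 10, SF, 7), (34, JFK, JFK, 21, CHI, 25), (34, JFK, JFK, 21, DC, 31), (34, JFK, JFK, 21, SF, 26), (34, JFK, JFK, 21, SF, 7), (34, ORD, BOS, 16, CHI, 25), (34, ORD, BOS, 16, DC, 31), (34, ORD, BOS, 16, SF, 26), (34, ORD, BOS, 16, SF, 7)}
Projecting to dst, city, code (3 duplicate(s) eliminated): {(ATL, CHI, ATL), (ATL, DC, ATL), (ATL, SF, ATL), (BOS, CHI, ORD), (BOS, DC, ORD), (BOS, SF, ORD), (HND, ATL, SFO), (HND, CHI, SFO), (HND, SF, SFO), (JFK, CHI, JFK), (JFK, DC, JFK), (JFK, SF, JFK)}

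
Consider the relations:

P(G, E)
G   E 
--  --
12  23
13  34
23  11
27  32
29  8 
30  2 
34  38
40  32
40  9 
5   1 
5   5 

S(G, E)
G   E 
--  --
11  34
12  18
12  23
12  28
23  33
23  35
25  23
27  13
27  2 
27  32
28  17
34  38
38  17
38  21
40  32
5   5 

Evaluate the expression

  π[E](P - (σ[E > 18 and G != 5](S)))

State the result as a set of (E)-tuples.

{1, 11, 2, 34, 5, 8, 9}

Selection E > 18 and G != 5: {(11, 34), (12, 23), (12, 28), (23, 33), (23, 35), (25, 23), (27, 32), (34, 38), (38, 21), (40, 32)}
Set difference of the two operands is {(13, 34), (23, 11), (29, 8), (30, 2), (40, 9), (5, 1), (5, 5)}.
π[E]: project onto (E) → {1, 11, 2, 34, 5, 8, 9}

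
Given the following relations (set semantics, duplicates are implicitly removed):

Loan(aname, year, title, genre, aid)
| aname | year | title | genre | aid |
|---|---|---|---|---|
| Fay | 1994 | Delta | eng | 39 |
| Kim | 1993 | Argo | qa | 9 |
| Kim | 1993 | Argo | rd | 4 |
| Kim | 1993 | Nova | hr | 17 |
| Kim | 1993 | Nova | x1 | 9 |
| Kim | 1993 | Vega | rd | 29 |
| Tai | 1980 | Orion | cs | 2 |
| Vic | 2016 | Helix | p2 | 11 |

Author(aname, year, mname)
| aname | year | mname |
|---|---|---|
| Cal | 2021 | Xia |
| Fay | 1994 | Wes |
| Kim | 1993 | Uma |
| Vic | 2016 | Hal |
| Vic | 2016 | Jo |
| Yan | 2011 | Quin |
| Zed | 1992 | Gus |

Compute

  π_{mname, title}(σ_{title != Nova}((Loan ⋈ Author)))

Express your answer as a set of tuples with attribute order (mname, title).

{(Hal, Helix), (Jo, Helix), (Uma, Argo), (Uma, Vega), (Wes, Delta)}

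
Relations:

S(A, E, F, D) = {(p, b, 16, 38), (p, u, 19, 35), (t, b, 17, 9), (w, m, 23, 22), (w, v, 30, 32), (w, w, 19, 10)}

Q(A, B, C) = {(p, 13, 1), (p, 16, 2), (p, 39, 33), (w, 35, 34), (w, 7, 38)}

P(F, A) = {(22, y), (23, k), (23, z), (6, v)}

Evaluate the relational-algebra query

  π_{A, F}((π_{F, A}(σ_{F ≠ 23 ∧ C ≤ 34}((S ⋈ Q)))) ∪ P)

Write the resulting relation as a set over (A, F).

Joining S and Q on A yields {(p, b, 16, 38, 13, 1), (p, b, 16, 38, 16, 2), (p, b, 16, 38, 39, 33), (p, u, 19, 35, 13, 1), (p, u, 19, 35, 16, 2), (p, u, 19, 35, 39, 33), (w, m, 23, 22, 35, 34), (w, m, 23, 22, 7, 38), (w, v, 30, 32, 35, 34), (w, v, 30, 32, 7, 38), (w, w, 19, 10, 35, 34), (w, w, 19, 10, 7, 38)}.
Selection F ≠ 23 ∧ C ≤ 34: {(p, b, 16, 38, 13, 1), (p, b, 16, 38, 16, 2), (p, b, 16, 38, 39, 33), (p, u, 19, 35, 13, 1), (p, u, 19, 35, 16, 2), (p, u, 19, 35, 39, 33), (w, v, 30, 32, 35, 34), (w, w, 19, 10, 35, 34)}
π_{F, A} gives {(16, p), (19, p), (19, w), (30, w)} (4 duplicate(s) eliminated).
Taking the union: {(16, p), (19, p), (19, w), (22, y), (23, k), (23, z), (30, w), (6, v)}
π_{A, F} gives {(k, 23), (p, 16), (p, 19), (v, 6), (w, 19), (w, 30), (y, 22), (z, 23)}.

{(k, 23), (p, 16), (p, 19), (v, 6), (w, 19), (w, 30), (y, 22), (z, 23)}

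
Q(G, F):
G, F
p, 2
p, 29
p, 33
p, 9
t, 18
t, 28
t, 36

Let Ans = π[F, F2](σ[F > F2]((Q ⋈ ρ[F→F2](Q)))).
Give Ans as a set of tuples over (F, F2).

{(28, 18), (29, 2), (29, 9), (33, 2), (33, 29), (33, 9), (36, 18), (36, 28), (9, 2)}

ρ[F→F2]: schema becomes (G, F2); tuples unchanged.
Natural join on G: {(p, 2, 2), (p, 2, 29), (p, 2, 33), (p, 2, 9), (p, 29, 2), (p, 29, 29), (p, 29, 33), (p, 29, 9), (p, 33, 2), (p, 33, 29), (p, 33, 33), (p, 33, 9), (p, 9, 2), (p, 9, 29), (p, 9, 33), (p, 9, 9), (t, 18, 18), (t, 18, 28), (t, 18, 36), (t, 28, 18), (t, 28, 28), (t, 28, 36), (t, 36, 18), (t, 36, 28), (t, 36, 36)}
Selection F > F2: {(p, 29, 2), (p, 29, 9), (p, 33, 2), (p, 33, 29), (p, 33, 9), (p, 9, 2), (t, 28, 18), (t, 36, 18), (t, 36, 28)}
π[F, F2]: project onto (F, F2) → {(28, 18), (29, 2), (29, 9), (33, 2), (33, 29), (33, 9), (36, 18), (36, 28), (9, 2)}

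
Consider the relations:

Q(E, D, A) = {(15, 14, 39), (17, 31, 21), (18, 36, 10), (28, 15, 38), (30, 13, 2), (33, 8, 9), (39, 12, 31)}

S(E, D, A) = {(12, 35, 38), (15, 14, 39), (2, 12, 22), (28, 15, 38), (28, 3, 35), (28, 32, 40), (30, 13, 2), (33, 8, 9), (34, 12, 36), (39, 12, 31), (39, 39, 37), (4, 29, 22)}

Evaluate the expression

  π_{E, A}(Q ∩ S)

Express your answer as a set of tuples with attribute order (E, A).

{(15, 39), (28, 38), (30, 2), (33, 9), (39, 31)}

Set intersection of the two operands is {(15, 14, 39), (28, 15, 38), (30, 13, 2), (33, 8, 9), (39, 12, 31)}.
π_{E, A} gives {(15, 39), (28, 38), (30, 2), (33, 9), (39, 31)}.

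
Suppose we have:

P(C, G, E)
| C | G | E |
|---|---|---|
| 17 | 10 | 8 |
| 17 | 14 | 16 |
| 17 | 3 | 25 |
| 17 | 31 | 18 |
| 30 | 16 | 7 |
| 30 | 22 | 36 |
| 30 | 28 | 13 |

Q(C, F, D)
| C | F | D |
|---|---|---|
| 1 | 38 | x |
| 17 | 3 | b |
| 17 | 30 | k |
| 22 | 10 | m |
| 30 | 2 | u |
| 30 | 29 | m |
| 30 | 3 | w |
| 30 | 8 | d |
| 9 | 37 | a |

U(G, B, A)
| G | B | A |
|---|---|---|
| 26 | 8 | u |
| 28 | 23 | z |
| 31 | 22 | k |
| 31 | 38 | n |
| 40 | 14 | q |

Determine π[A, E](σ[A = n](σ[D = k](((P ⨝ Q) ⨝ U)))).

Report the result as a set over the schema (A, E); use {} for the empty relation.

{(n, 18)}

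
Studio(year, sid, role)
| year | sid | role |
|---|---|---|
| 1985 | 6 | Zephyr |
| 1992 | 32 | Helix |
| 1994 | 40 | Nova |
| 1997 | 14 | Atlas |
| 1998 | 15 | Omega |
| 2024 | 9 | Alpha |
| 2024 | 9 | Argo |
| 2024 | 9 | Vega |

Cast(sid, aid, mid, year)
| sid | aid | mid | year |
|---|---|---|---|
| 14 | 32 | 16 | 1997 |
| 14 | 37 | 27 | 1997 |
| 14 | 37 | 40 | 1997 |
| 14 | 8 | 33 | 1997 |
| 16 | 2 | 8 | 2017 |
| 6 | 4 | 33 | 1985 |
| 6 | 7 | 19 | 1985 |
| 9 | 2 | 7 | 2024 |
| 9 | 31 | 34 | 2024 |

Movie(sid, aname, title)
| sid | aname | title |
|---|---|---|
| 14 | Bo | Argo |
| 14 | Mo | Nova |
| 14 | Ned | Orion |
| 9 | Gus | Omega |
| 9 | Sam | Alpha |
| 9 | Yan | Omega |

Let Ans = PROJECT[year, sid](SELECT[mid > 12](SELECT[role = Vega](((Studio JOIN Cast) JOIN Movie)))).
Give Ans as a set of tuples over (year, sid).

Natural join on year, sid: {(1985, 6, Zephyr, 4, 33), (1985, 6, Zephyr, 7, 19), (1997, 14, Atlas, 32, 16), (1997, 14, Atlas, 37, 27), (1997, 14, Atlas, 37, 40), (1997, 14, Atlas, 8, 33), (2024, 9, Alpha, 2, 7), (2024, 9, Alpha, 31, 34), (2024, 9, Argo, 2, 7), (2024, 9, Argo, 31, 34), (2024, 9, Vega, 2, 7), (2024, 9, Vega, 31, 34)}
Natural join on sid: {(1997, 14, Atlas, 32, 16, Bo, Argo), (1997, 14, Atlas, 32, 16, Mo, Nova), (1997, 14, Atlas, 32, 16, Ned, Orion), (1997, 14, Atlas, 37, 27, Bo, Argo), (1997, 14, Atlas, 37, 27, Mo, Nova), (1997, 14, Atlas, 37, 27, Ned, Orion), (1997, 14, Atlas, 37, 40, Bo, Argo), (1997, 14, Atlas, 37, 40, Mo, Nova), (1997, 14, Atlas, 37, 40, Ned, Orion), (1997, 14, Atlas, 8, 33, Bo, Argo), (1997, 14, Atlas, 8, 33, Mo, Nova), (1997, 14, Atlas, 8, 33, Ned, Orion), (2024, 9, Alpha, 2, 7, Gus, Omega), (2024, 9, Alpha, 2, 7, Sam, Alpha), (2024, 9, Alpha, 2, 7, Yan, Omega), (2024, 9, Alpha, 31, 34, Gus, Omega), (2024, 9, Alpha, 31, 34, Sam, Alpha), (2024, 9, Alpha, 31, 34, Yan, Omega), (2024, 9, Argo, 2, 7, Gus, Omega), (2024, 9, Argo, 2, 7, Sam, Alpha), (2024, 9, Argo, 2, 7, Yan, Omega), (2024, 9, Argo, 31, 34, Gus, Omega), (2024, 9, Argo, 31, 34, Sam, Alpha), (2024, 9, Argo, 31, 34, Yan, Omega), (2024, 9, Vega, 2, 7, Gus, Omega), (2024, 9, Vega, 2, 7, Sam, Alpha), (2024, 9, Vega, 2, 7, Yan, Omega), (2024, 9, Vega, 31, 34, Gus, Omega), (2024, 9, Vega, 31, 34, Sam, Alpha), (2024, 9, Vega, 31, 34, Yan, Omega)}
Apply σ_{role = Vega}; surviving tuples: {(2024, 9, Vega, 2, 7, Gus, Omega), (2024, 9, Vega, 2, 7, Sam, Alpha), (2024, 9, Vega, 2, 7, Yan, Omega), (2024, 9, Vega, 31, 34, Gus, Omega), (2024, 9, Vega, 31, 34, Sam, Alpha), (2024, 9, Vega, 31, 34, Yan, Omega)}
Apply σ_{mid > 12}; surviving tuples: {(2024, 9, Vega, 31, 34, Gus, Omega), (2024, 9, Vega, 31, 34, Sam, Alpha), (2024, 9, Vega, 31, 34, Yan, Omega)}
π[year, sid]: project onto (year, sid) (2 duplicate(s) eliminated) → {(2024, 9)}

{(2024, 9)}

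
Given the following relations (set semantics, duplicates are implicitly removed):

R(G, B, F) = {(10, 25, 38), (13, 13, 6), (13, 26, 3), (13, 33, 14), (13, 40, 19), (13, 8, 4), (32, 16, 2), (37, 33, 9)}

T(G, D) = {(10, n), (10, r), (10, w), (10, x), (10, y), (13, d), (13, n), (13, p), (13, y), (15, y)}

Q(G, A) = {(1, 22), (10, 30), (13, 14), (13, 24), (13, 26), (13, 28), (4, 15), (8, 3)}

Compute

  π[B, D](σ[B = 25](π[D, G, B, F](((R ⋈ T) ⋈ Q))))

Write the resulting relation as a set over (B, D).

{(25, n), (25, r), (25, w), (25, x), (25, y)}

Joining R and T on G yields {(10, 25, 38, n), (10, 25, 38, r), (10, 25, 38, w), (10, 25, 38, x), (10, 25, 38, y), (13, 13, 6, d), (13, 13, 6, n), (13, 13, 6, p), (13, 13, 6, y), (13, 26, 3, d), (13, 26, 3, n), (13, 26, 3, p), (13, 26, 3, y), (13, 33, 14, d), (13, 33, 14, n), (13, 33, 14, p), (13, 33, 14, y), (13, 40, 19, d), (13, 40, 19, n), (13, 40, 19, p), (13, 40, 19, y), (13, 8, 4, d), (13, 8, 4, n), (13, 8, 4, p), (13, 8, 4, y)}.
Joining (R ⋈ T) and Q on G yields {(10, 25, 38, n, 30), (10, 25, 38, r, 30), (10, 25, 38, w, 30), (10, 25, 38, x, 30), (10, 25, 38, y, 30), (13, 13, 6, d, 14), (13, 13, 6, d, 24), (13, 13, 6, d, 26), (13, 13, 6, d, 28), (13, 13, 6, n, 14), (13, 13, 6, n, 24), (13, 13, 6, n, 26), (13, 13, 6, n, 28), (13, 13, 6, p, 14), (13, 13, 6, p, 24), (13, 13, 6, p, 26), (13, 13, 6, p, 28), (13, 13, 6, y, 14), (13, 13, 6, y, 24), (13, 13, 6, y, 26), (13, 13, 6, y, 28), (13, 26, 3, d, 14), (13, 26, 3, d, 24), (13, 26, 3, d, 26), (13, 26, 3, d, 28), (13, 26, 3, n, 14), (13, 26, 3, n, 24), (13, 26, 3, n, 26), (13, 26, 3, n, 28), (13, 26, 3, p, 14), (13, 26, 3, p, 24), (13, 26, 3, p, 26), (13, 26, 3, p, 28), (13, 26, 3, y, 14), (13, 26, 3, y, 24), (13, 26, 3, y, 26), (13, 26, 3, y, 28), (13, 33, 14, d, 14), (13, 33, 14, d, 24), (13, 33, 14, d, 26), (13, 33, 14, d, 28), (13, 33, 14, n, 14), (13, 33, 14, n, 24), (13, 33, 14, n, 26), (13, 33, 14, n, 28), (13, 33, 14, p, 14), (13, 33, 14, p, 24), (13, 33, 14, p, 26), (13, 33, 14, p, 28), (13, 33, 14, y, 14), (13, 33, 14, y, 24), (13, 33, 14, y, 26), (13, 33, 14, y, 28), (13, 40, 19, d, 14), (13, 40, 19, d, 24), (13, 40, 19, d, 26), (13, 40, 19, d, 28), (13, 40, 19, n, 14), (13, 40, 19, n, 24), (13, 40, 19, n, 26), (13, 40, 19, n, 28), (13, 40, 19, p, 14), (13, 40, 19, p, 24), (13, 40, 19, p, 26), (13, 40, 19, p, 28), (13, 40, 19, y, 14), (13, 40, 19, y, 24), (13, 40, 19, y, 26), (13, 40, 19, y, 28), (13, 8, 4, d, 14), (13, 8, 4, d, 24), (13, 8, 4, d, 26), (13, 8, 4, d, 28), (13, 8, 4, n, 14), (13, 8, 4, n, 24), (13, 8, 4, n, 26), (13, 8, 4, n, 28), (13, 8, 4, p, 14), (13, 8, 4, p, 24), (13, 8, 4, p, 26), (13, 8, 4, p, 28), (13, 8, 4, y, 14), (13, 8, 4, y, 24), (13, 8, 4, y, 26), (13, 8, 4, y, 28)}.
Projecting to D, G, B, F (60 duplicate(s) eliminated): {(d, 13, 13, 6), (d, 13, 26, 3), (d, 13, 33, 14), (d, 13, 40, 19), (d, 13, 8, 4), (n, 10, 25, 38), (n, 13, 13, 6), (n, 13, 26, 3), (n, 13, 33, 14), (n, 13, 40, 19), (n, 13, 8, 4), (p, 13, 13, 6), (p, 13, 26, 3), (p, 13, 33, 14), (p, 13, 40, 19), (p, 13, 8, 4), (r, 10, 25, 38), (w, 10, 25, 38), (x, 10, 25, 38), (y, 10, 25, 38), (y, 13, 13, 6), (y, 13, 26, 3), (y, 13, 33, 14), (y, 13, 40, 19), (y, 13, 8, 4)}
σ[B = 25]: keep tuples satisfying B = 25 → {(n, 10, 25, 38), (r, 10, 25, 38), (w, 10, 25, 38), (x, 10, 25, 38), (y, 10, 25, 38)}
Projecting to B, D: {(25, n), (25, r), (25, w), (25, x), (25, y)}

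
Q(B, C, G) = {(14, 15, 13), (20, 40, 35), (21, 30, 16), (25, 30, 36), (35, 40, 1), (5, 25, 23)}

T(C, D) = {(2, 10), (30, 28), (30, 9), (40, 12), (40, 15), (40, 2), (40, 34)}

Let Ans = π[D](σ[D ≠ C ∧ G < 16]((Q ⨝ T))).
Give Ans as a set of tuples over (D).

{12, 15, 2, 34}

Q ⋈ T (natural join on C): {(20, 40, 35, 12), (20, 40, 35, 15), (20, 40, 35, 2), (20, 40, 35, 34), (21, 30, 16, 28), (21, 30, 16, 9), (25, 30, 36, 28), (25, 30, 36, 9), (35, 40, 1, 12), (35, 40, 1, 15), (35, 40, 1, 2), (35, 40, 1, 34)}
Apply σ_{D ≠ C ∧ G < 16}; surviving tuples: {(35, 40, 1, 12), (35, 40, 1, 15), (35, 40, 1, 2), (35, 40, 1, 34)}
π[D]: project onto (D) → {12, 15, 2, 34}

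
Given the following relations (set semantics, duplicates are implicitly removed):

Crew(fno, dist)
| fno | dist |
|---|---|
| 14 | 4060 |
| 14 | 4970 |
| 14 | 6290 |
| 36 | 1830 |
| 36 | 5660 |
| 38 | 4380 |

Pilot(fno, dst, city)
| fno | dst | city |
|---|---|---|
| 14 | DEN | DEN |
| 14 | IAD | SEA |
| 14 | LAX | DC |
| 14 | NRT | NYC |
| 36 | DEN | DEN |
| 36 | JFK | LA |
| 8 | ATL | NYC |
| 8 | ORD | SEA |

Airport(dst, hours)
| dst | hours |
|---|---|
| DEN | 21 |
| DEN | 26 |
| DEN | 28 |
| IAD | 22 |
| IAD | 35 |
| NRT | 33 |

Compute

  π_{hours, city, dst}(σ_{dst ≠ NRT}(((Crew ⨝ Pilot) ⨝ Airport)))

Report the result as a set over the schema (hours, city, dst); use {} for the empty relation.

{(21, DEN, DEN), (22, SEA, IAD), (26, DEN, DEN), (28, DEN, DEN), (35, SEA, IAD)}

Natural join on fno: {(14, 4060, DEN, DEN), (14, 4060, IAD, SEA), (14, 4060, LAX, DC), (14, 4060, NRT, NYC), (14, 4970, DEN, DEN), (14, 4970, IAD, SEA), (14, 4970, LAX, DC), (14, 4970, NRT, NYC), (14, 6290, DEN, DEN), (14, 6290, IAD, SEA), (14, 6290, LAX, DC), (14, 6290, NRT, NYC), (36, 1830, DEN, DEN), (36, 1830, JFK, LA), (36, 5660, DEN, DEN), (36, 5660, JFK, LA)}
Natural join on dst: {(14, 4060, DEN, DEN, 21), (14, 4060, DEN, DEN, 26), (14, 4060, DEN, DEN, 28), (14, 4060, IAD, SEA, 22), (14, 4060, IAD, SEA, 35), (14, 4060, NRT, NYC, 33), (14, 4970, DEN, DEN, 21), (14, 4970, DEN, DEN, 26), (14, 4970, DEN, DEN, 28), (14, 4970, IAD, SEA, 22), (14, 4970, IAD, SEA, 35), (14, 4970, NRT, NYC, 33), (14, 6290, DEN, DEN, 21), (14, 6290, DEN, DEN, 26), (14, 6290, DEN, DEN, 28), (14, 6290, IAD, SEA, 22), (14, 6290, IAD, SEA, 35), (14, 6290, NRT, NYC, 33), (36, 1830, DEN, DEN, 21), (36, 1830, DEN, DEN, 26), (36, 1830, DEN, DEN, 28), (36, 5660, DEN, DEN, 21), (36, 5660, DEN, DEN, 26), (36, 5660, DEN, DEN, 28)}
σ[dst ≠ NRT]: keep tuples satisfying dst ≠ NRT → {(14, 4060, DEN, DEN, 21), (14, 4060, DEN, DEN, 26), (14, 4060, DEN, DEN, 28), (14, 4060, IAD, SEA, 22), (14, 4060, IAD, SEA, 35), (14, 4970, DEN, DEN, 21), (14, 4970, DEN, DEN, 26), (14, 4970, DEN, DEN, 28), (14, 4970, IAD, SEA, 22), (14, 4970, IAD, SEA, 35), (14, 6290, DEN, DEN, 21), (14, 6290, DEN, DEN, 26), (14, 6290, DEN, DEN, 28), (14, 6290, IAD, SEA, 22), (14, 6290, IAD, SEA, 35), (36, 1830, DEN, DEN, 21), (36, 1830, DEN, DEN, 26), (36, 1830, DEN, DEN, 28), (36, 5660, DEN, DEN, 21), (36, 5660, DEN, DEN, 26), (36, 5660, DEN, DEN, 28)}
π_{hours, city, dst} gives {(21, DEN, DEN), (22, SEA, IAD), (26, DEN, DEN), (28, DEN, DEN), (35, SEA, IAD)} (16 duplicate(s) eliminated).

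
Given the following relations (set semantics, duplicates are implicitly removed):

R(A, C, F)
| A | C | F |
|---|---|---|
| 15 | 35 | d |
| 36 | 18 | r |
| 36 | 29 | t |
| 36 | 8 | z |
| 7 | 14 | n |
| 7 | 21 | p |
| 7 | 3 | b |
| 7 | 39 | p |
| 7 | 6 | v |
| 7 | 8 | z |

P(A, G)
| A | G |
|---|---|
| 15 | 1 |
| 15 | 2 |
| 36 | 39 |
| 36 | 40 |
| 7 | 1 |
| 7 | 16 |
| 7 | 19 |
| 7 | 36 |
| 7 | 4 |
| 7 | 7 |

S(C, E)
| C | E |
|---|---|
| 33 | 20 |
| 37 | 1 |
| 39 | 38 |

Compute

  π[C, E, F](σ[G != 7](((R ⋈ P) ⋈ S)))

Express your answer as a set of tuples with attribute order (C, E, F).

{(39, 38, p)}

R ⋈ P (natural join on A): {(15, 35, d, 1), (15, 35, d, 2), (36, 18, r, 39), (36, 18, r, 40), (36, 29, t, 39), (36, 29, t, 40), (36, 8, z, 39), (36, 8, z, 40), (7, 14, n, 1), (7, 14, n, 16), (7, 14, n, 19), (7, 14, n, 36), (7, 14, n, 4), (7, 14, n, 7), (7, 21, p, 1), (7, 21, p, 16), (7, 21, p, 19), (7, 21, p, 36), (7, 21, p, 4), (7, 21, p, 7), (7, 3, b, 1), (7, 3, b, 16), (7, 3, b, 19), (7, 3, b, 36), (7, 3, b, 4), (7, 3, b, 7), (7, 39, p, 1), (7, 39, p, 16), (7, 39, p, 19), (7, 39, p, 36), (7, 39, p, 4), (7, 39, p, 7), (7, 6, v, 1), (7, 6, v, 16), (7, 6, v, 19), (7, 6, v, 36), (7, 6, v, 4), (7, 6, v, 7), (7, 8, z, 1), (7, 8, z, 16), (7, 8, z, 19), (7, 8, z, 36), (7, 8, z, 4), (7, 8, z, 7)}
(R ⋈ P) ⋈ S (natural join on C): {(7, 39, p, 1, 38), (7, 39, p, 16, 38), (7, 39, p, 19, 38), (7, 39, p, 36, 38), (7, 39, p, 4, 38), (7, 39, p, 7, 38)}
Filtering on G != 7 leaves {(7, 39, p, 1, 38), (7, 39, p, 16, 38), (7, 39, p, 19, 38), (7, 39, p, 36, 38), (7, 39, p, 4, 38)}.
π[C, E, F]: project onto (C, E, F) (4 duplicate(s) eliminated) → {(39, 38, p)}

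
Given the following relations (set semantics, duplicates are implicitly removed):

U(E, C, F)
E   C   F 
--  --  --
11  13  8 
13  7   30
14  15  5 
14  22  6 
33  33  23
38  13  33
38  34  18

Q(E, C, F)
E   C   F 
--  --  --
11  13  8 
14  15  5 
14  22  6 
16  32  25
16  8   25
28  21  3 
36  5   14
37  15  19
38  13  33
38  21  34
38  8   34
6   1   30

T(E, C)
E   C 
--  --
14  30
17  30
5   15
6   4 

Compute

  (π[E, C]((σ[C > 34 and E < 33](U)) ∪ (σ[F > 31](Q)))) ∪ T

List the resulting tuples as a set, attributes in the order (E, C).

{(14, 30), (17, 30), (38, 13), (38, 21), (38, 8), (5, 15), (6, 4)}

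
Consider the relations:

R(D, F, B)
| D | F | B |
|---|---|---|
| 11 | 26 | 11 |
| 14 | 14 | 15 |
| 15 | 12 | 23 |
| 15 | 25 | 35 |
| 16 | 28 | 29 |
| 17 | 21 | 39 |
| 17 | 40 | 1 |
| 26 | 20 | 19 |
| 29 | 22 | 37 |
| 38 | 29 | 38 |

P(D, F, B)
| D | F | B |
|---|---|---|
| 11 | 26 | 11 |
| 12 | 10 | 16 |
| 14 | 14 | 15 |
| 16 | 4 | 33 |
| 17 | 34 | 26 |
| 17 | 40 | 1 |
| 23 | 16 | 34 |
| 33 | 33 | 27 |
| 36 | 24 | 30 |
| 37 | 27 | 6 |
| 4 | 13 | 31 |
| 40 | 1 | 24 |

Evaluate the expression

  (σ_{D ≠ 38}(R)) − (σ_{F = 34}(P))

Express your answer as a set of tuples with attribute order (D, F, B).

Apply σ_{D ≠ 38}; surviving tuples: {(11, 26, 11), (14, 14, 15), (15, 12, 23), (15, 25, 35), (16, 28, 29), (17, 21, 39), (17, 40, 1), (26, 20, 19), (29, 22, 37)}
Apply σ_{F = 34}; surviving tuples: {(17, 34, 26)}
Taking the difference: {(11, 26, 11), (14, 14, 15), (15, 12, 23), (15, 25, 35), (16, 28, 29), (17, 21, 39), (17, 40, 1), (26, 20, 19), (29, 22, 37)}

{(11, 26, 11), (14, 14, 15), (15, 12, 23), (15, 25, 35), (16, 28, 29), (17, 21, 39), (17, 40, 1), (26, 20, 19), (29, 22, 37)}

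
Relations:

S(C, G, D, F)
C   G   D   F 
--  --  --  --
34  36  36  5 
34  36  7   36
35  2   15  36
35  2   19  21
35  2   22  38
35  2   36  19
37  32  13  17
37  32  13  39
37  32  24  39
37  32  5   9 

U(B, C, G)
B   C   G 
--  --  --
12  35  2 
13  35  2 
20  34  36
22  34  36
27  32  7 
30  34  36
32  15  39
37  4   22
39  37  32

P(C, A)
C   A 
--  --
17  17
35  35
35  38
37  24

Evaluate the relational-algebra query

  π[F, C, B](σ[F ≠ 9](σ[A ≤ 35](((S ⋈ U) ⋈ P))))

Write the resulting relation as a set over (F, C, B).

S ⋈ U (natural join on C, G): {(34, 36, 36, 5, 20), (34, 36, 36, 5, 22), (34, 36, 36, 5, 30), (34, 36, 7, 36, 20), (34, 36, 7, 36, 22), (34, 36, 7, 36, 30), (35, 2, 15, 36, 12), (35, 2, 15, 36, 13), (35, 2, 19, 21, 12), (35, 2, 19, 21, 13), (35, 2, 22, 38, 12), (35, 2, 22, 38, 13), (35, 2, 36, 19, 12), (35, 2, 36, 19, 13), (37, 32, 13, 17, 39), (37, 32, 13, 39, 39), (37, 32, 24, 39, 39), (37, 32, 5, 9, 39)}
(S ⋈ U) ⋈ P (natural join on C): {(35, 2, 15, 36, 12, 35), (35, 2, 15, 36, 12, 38), (35, 2, 15, 36, 13, 35), (35, 2, 15, 36, 13, 38), (35, 2, 19, 21, 12, 35), (35, 2, 19, 21, 12, 38), (35, 2, 19, 21, 13, 35), (35, 2, 19, 21, 13, 38), (35, 2, 22, 38, 12, 35), (35, 2, 22, 38, 12, 38), (35, 2, 22, 38, 13, 35), (35, 2, 22, 38, 13, 38), (35, 2, 36, 19, 12, 35), (35, 2, 36, 19, 12, 38), (35, 2, 36, 19, 13, 35), (35, 2, 36, 19, 13, 38), (37, 32, 13, 17, 39, 24), (37, 32, 13, 39, 39, 24), (37, 32, 24, 39, 39, 24), (37, 32, 5, 9, 39, 24)}
σ[A ≤ 35]: keep tuples satisfying A ≤ 35 → {(35, 2, 15, 36, 12, 35), (35, 2, 15, 36, 13, 35), (35, 2, 19, 21, 12, 35), (35, 2, 19, 21, 13, 35), (35, 2, 22, 38, 12, 35), (35, 2, 22, 38, 13, 35), (35, 2, 36, 19, 12, 35), (35, 2, 36, 19, 13, 35), (37, 32, 13, 17, 39, 24), (37, 32, 13, 39, 39, 24), (37, 32, 24, 39, 39, 24), (37, 32, 5, 9, 39, 24)}
σ[F ≠ 9]: keep tuples satisfying F ≠ 9 → {(35, 2, 15, 36, 12, 35), (35, 2, 15, 36, 13, 35), (35, 2, 19, 21, 12, 35), (35, 2, 19, 21, 13, 35), (35, 2, 22, 38, 12, 35), (35, 2, 22, 38, 13, 35), (35, 2, 36, 19, 12, 35), (35, 2, 36, 19, 13, 35), (37, 32, 13, 17, 39, 24), (37, 32, 13, 39, 39, 24), (37, 32, 24, 39, 39, 24)}
π[F, C, B]: project onto (F, C, B) (1 duplicate(s) eliminated) → {(17, 37, 39), (19, 35, 12), (19, 35, 13), (21, 35, 12), (21, 35, 13), (36, 35, 12), (36, 35, 13), (38, 35, 12), (38, 35, 13), (39, 37, 39)}

{(17, 37, 39), (19, 35, 12), (19, 35, 13), (21, 35, 12), (21, 35, 13), (36, 35, 12), (36, 35, 13), (38, 35, 12), (38, 35, 13), (39, 37, 39)}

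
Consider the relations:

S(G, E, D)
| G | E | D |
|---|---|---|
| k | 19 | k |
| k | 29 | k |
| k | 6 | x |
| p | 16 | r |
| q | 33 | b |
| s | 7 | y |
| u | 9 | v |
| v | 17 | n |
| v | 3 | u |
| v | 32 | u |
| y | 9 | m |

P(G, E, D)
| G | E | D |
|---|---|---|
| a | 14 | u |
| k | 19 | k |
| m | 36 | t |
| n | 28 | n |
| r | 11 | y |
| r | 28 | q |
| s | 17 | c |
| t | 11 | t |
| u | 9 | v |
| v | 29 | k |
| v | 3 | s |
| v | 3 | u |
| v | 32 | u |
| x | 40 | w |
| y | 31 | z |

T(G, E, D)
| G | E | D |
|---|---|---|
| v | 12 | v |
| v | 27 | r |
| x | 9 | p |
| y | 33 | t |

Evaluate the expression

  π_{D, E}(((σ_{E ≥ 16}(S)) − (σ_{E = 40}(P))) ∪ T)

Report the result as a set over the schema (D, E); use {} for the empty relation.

Apply σ_{E ≥ 16}; surviving tuples: {(k, 19, k), (k, 29, k), (p, 16, r), (q, 33, b), (v, 17, n), (v, 32, u)}
Apply σ_{E = 40}; surviving tuples: {(x, 40, w)}
Difference: {(k, 19, k), (k, 29, k), (p, 16, r), (q, 33, b), (v, 17, n), (v, 32, u)} with {(x, 40, w)} → {(k, 19, k), (k, 29, k), (p, 16, r), (q, 33, b), (v, 17, n), (v, 32, u)}
Union: {(k, 19, k), (k, 29, k), (p, 16, r), (q, 33, b), (v, 17, n), (v, 32, u)} with {(v, 12, v), (v, 27, r), (x, 9, p), (y, 33, t)} → {(k, 19, k), (k, 29, k), (p, 16, r), (q, 33, b), (v, 12, v), (v, 17, n), (v, 27, r), (v, 32, u), (x, 9, p), (y, 33, t)}
Keep only column(s) D, E: {(b, 33), (k, 19), (k, 29), (n, 17), (p, 9), (r, 16), (r, 27), (t, 33), (u, 32), (v, 12)}

{(b, 33), (k, 19), (k, 29), (n, 17), (p, 9), (r, 16), (r, 27), (t, 33), (u, 32), (v, 12)}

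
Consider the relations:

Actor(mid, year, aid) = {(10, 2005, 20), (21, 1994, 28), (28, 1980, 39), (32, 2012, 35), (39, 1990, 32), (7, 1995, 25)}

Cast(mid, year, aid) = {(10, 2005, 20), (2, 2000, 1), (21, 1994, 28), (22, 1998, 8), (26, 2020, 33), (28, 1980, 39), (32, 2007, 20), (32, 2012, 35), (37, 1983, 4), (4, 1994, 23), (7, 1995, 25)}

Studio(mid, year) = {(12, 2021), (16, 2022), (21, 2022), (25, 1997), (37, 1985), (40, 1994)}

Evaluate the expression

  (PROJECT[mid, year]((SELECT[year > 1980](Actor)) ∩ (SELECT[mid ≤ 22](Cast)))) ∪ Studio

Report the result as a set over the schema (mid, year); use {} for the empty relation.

Filtering on year > 1980 leaves {(10, 2005, 20), (21, 1994, 28), (32, 2012, 35), (39, 1990, 32), (7, 1995, 25)}.
Filtering on mid ≤ 22 leaves {(10, 2005, 20), (2, 2000, 1), (21, 1994, 28), (22, 1998, 8), (4, 1994, 23), (7, 1995, 25)}.
Set intersection of the two operands is {(10, 2005, 20), (21, 1994, 28), (7, 1995, 25)}.
π[mid, year]: project onto (mid, year) → {(10, 2005), (21, 1994), (7, 1995)}
Set union of the two operands is {(10, 2005), (12, 2021), (16, 2022), (21, 1994), (21, 2022), (25, 1997), (37, 1985), (40, 1994), (7, 1995)}.

{(10, 2005), (12, 2021), (16, 2022), (21, 1994), (21, 2022), (25, 1997), (37, 1985), (40, 1994), (7, 1995)}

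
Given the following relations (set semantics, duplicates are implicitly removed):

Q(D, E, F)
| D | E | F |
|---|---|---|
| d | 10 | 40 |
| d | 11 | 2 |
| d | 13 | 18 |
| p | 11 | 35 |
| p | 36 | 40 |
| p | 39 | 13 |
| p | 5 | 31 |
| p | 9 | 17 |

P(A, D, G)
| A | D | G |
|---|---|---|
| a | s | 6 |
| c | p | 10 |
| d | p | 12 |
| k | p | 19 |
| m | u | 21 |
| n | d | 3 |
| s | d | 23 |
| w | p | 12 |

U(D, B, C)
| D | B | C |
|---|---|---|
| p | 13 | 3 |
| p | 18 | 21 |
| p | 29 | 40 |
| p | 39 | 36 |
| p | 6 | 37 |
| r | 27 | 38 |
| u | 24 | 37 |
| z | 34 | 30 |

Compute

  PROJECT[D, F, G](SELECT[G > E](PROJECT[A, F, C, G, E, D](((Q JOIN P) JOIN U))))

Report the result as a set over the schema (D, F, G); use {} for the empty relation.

{(p, 17, 10), (p, 17, 12), (p, 17, 19), (p, 31, 10), (p, 31, 12), (p, 31, 19), (p, 35, 12), (p, 35, 19)}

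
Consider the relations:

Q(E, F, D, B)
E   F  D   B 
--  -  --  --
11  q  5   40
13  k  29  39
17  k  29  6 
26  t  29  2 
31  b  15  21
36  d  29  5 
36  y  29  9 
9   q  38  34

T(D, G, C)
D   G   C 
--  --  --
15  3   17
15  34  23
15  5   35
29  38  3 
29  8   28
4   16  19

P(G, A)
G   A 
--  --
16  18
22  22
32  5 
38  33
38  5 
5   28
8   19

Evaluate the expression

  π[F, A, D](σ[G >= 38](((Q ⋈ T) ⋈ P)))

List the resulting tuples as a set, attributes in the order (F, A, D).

{(d, 33, 29), (d, 5, 29), (k, 33, 29), (k, 5, 29), (t, 33, 29), (t, 5, 29), (y, 33, 29), (y, 5, 29)}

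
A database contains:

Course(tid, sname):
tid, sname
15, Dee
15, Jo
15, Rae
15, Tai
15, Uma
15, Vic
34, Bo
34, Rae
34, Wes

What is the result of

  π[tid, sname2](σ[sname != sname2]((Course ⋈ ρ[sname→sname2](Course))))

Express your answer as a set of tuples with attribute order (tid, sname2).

{(15, Dee), (15, Jo), (15, Rae), (15, Tai), (15, Uma), (15, Vic), (34, Bo), (34, Rae), (34, Wes)}

ρ[sname→sname2]: schema becomes (tid, sname2); tuples unchanged.
Joining Course and ρ[sname→sname2](Course) on tid yields {(15, Dee, Dee), (15, Dee, Jo), (15, Dee, Rae), (15, Dee, Tai), (15, Dee, Uma), (15, Dee, Vic), (15, Jo, Dee), (15, Jo, Jo), (15, Jo, Rae), (15, Jo, Tai), (15, Jo, Uma), (15, Jo, Vic), (15, Rae, Dee), (15, Rae, Jo), (15, Rae, Rae), (15, Rae, Tai), (15, Rae, Uma), (15, Rae, Vic), (15, Tai, Dee), (15, Tai, Jo), (15, Tai, Rae), (15, Tai, Tai), (15, Tai, Uma), (15, Tai, Vic), (15, Uma, Dee), (15, Uma, Jo), (15, Uma, Rae), (15, Uma, Tai), (15, Uma, Uma), (15, Uma, Vic), (15, Vic, Dee), (15, Vic, Jo), (15, Vic, Rae), (15, Vic, Tai), (15, Vic, Uma), (15, Vic, Vic), (34, Bo, Bo), (34, Bo, Rae), (34, Bo, Wes), (34, Rae, Bo), (34, Rae, Rae), (34, Rae, Wes), (34, Wes, Bo), (34, Wes, Rae), (34, Wes, Wes)}.
Apply σ_{sname != sname2}; surviving tuples: {(15, Dee, Jo), (15, Dee, Rae), (15, Dee, Tai), (15, Dee, Uma), (15, Dee, Vic), (15, Jo, Dee), (15, Jo, Rae), (15, Jo, Tai), (15, Jo, Uma), (15, Jo, Vic), (15, Rae, Dee), (15, Rae, Jo), (15, Rae, Tai), (15, Rae, Uma), (15, Rae, Vic), (15, Tai, Dee), (15, Tai, Jo), (15, Tai, Rae), (15, Tai, Uma), (15, Tai, Vic), (15, Uma, Dee), (15, Uma, Jo), (15, Uma, Rae), (15, Uma, Tai), (15, Uma, Vic), (15, Vic, Dee), (15, Vic, Jo), (15, Vic, Rae), (15, Vic, Tai), (15, Vic, Uma), (34, Bo, Rae), (34, Bo, Wes), (34, Rae, Bo), (34, Rae, Wes), (34, Wes, Bo), (34, Wes, Rae)}
Projecting to tid, sname2 (27 duplicate(s) eliminated): {(15, Dee), (15, Jo), (15, Rae), (15, Tai), (15, Uma), (15, Vic), (34, Bo), (34, Rae), (34, Wes)}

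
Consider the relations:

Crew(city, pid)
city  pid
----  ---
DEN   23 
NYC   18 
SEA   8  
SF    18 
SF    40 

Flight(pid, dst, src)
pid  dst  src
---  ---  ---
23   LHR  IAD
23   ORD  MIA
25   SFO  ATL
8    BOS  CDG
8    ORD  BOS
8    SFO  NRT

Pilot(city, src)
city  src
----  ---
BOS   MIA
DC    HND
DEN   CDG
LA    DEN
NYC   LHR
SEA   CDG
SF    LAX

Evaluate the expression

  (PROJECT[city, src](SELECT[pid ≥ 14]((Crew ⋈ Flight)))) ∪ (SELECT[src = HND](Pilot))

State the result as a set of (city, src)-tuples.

Crew ⋈ Flight (natural join on pid): {(DEN, 23, LHR, IAD), (DEN, 23, ORD, MIA), (SEA, 8, BOS, CDG), (SEA, 8, ORD, BOS), (SEA, 8, SFO, NRT)}
Filtering on pid ≥ 14 leaves {(DEN, 23, LHR, IAD), (DEN, 23, ORD, MIA)}.
Projecting to city, src: {(DEN, IAD), (DEN, MIA)}
Filtering on src = HND leaves {(DC, HND)}.
Union: {(DEN, IAD), (DEN, MIA)} with {(DC, HND)} → {(DC, HND), (DEN, IAD), (DEN, MIA)}

{(DC, HND), (DEN, IAD), (DEN, MIA)}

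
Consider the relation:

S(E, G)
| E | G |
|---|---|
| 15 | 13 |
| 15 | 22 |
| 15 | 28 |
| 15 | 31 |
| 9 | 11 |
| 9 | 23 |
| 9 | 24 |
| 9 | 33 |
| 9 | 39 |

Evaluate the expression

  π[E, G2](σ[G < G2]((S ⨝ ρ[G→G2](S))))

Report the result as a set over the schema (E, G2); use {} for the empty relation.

{(15, 22), (15, 28), (15, 31), (9, 23), (9, 24), (9, 33), (9, 39)}

ρ[G→G2]: schema becomes (E, G2); tuples unchanged.
Joining S and ρ[G→G2](S) on E yields {(15, 13, 13), (15, 13, 22), (15, 13, 28), (15, 13, 31), (15, 22, 13), (15, 22, 22), (15, 22, 28), (15, 22, 31), (15, 28, 13), (15, 28, 22), (15, 28, 28), (15, 28, 31), (15, 31, 13), (15, 31, 22), (15, 31, 28), (15, 31, 31), (9, 11, 11), (9, 11, 23), (9, 11, 24), (9, 11, 33), (9, 11, 39), (9, 23, 11), (9, 23, 23), (9, 23, 24), (9, 23, 33), (9, 23, 39), (9, 24, 11), (9, 24, 23), (9, 24, 24), (9, 24, 33), (9, 24, 39), (9, 33, 11), (9, 33, 23), (9, 33, 24), (9, 33, 33), (9, 33, 39), (9, 39, 11), (9, 39, 23), (9, 39, 24), (9, 39, 33), (9, 39, 39)}.
σ[G < G2]: keep tuples satisfying G < G2 → {(15, 13, 22), (15, 13, 28), (15, 13, 31), (15, 22, 28), (15, 22, 31), (15, 28, 31), (9, 11, 23), (9, 11, 24), (9, 11, 33), (9, 11, 39), (9, 23, 24), (9, 23, 33), (9, 23, 39), (9, 24, 33), (9, 24, 39), (9, 33, 39)}
π[E, G2]: project onto (E, G2) (9 duplicate(s) eliminated) → {(15, 22), (15, 28), (15, 31), (9, 23), (9, 24), (9, 33), (9, 39)}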